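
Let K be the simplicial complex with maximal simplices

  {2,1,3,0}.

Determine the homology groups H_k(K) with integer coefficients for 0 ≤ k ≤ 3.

We work with the vertex ordering 0 < 1 < 2 < 3. The simplices of K, each written with vertices in increasing order, are:

  0-simplices (4): [0], [1], [2], [3]
  1-simplices (6): [0,1], [0,2], [0,3], [1,2], [1,3], [2,3]
  2-simplices (4): [0,1,2], [0,1,3], [0,2,3], [1,2,3]
  3-simplices (1): [0,1,2,3]

Hence C_0 ≅ Z^4, C_1 ≅ Z^6, C_2 ≅ Z^4, C_3 ≅ Z^1.

∂_1: C_1 → C_0 sends each edge [p,q] (with p < q) to q − p. For instance
  ∂[0,1] = [1] − [0].
This gives a 4×6 integer matrix of rank 3; reducing to Smith normal form yields diagonal entries (1,1,1).

Boundary ∂_2: C_2 → C_1 maps a triangle to the signed sum of its edges. For instance
  ∂[0,1,3] = [1,3] − [0,3] + [0,1],
  ∂[0,2,3] = [2,3] − [0,3] + [0,2].
The 6×4 boundary matrix has rank 3 and Smith normal form diag(1,1,1).

The boundary map ∂_3: C_3 → C_2 sends each 3-simplex σ to the alternating sum Σ_i (−1)^i (σ with its i-th vertex removed). For instance
  ∂[0,1,2,3] = [1,2,3] − [0,2,3] + [0,1,3] − [0,1,2].
This gives a 4×1 integer matrix of rank 1; reducing to Smith normal form yields diagonal entries (1).

Computing H_k = (kernel of ∂_k) / (image of ∂_{k+1}):

  H_0: rank C_0 − rank ∂_1 = 4 − 3 = 1, and the invariant factors of ∂_1 are all 1, so H_0 = Z.
  H_1: rank ker ∂_1 − rank ∂_2 = (6 − 3) − 3 = 0, and the invariant factors of ∂_2 are all 1, so H_1 = 0.
  H_2: rank ker ∂_2 − rank ∂_3 = (4 − 3) − 1 = 0, and the invariant factors of ∂_3 are all 1, so H_2 = 0.
  H_3: rank ker ∂_3 − rank ∂_4 = (1 − 1) − 0 = 0, and there is no ∂_4, so H_3 = 0.

H_0 = Z,  H_1 = 0,  H_2 = 0,  H_3 = 0.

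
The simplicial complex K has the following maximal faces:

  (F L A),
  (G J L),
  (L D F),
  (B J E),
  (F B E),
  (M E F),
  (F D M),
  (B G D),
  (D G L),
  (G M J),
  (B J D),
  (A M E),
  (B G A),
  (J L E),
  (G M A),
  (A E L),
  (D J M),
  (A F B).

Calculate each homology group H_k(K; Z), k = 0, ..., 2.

H_0 ≅ Z,  H_1 ≅ Z ⊕ Z/2,  H_2 = 0.

Fix the vertex order A < B < D < E < F < G < J < L < M and write every simplex with vertices in increasing order. Then dim K = 2 and the simplices of K are:

  0-simplices (9): A, B, D, E, F, G, J, L, M
  1-simplices (27): AB, AE, AF, AG, AL, AM, BD, BE, BF, BG, BJ, DF, DG, DJ, DL, DM, EF, EJ, EL, EM, FL, FM, GJ, GL, GM, JL, JM
  2-simplices (18): ABF, ABG, AEL, AEM, AFL, AGM, BDG, BDJ, BEF, BEJ, DFL, DFM, DGL, DJM, EFM, EJL, GJL, GJM

Hence C_0 ≅ Z^9, C_1 ≅ Z^27, C_2 ≅ Z^18.

Boundary ∂_1: C_1 → C_0 is given by ∂[p,q] = [q] − [p]. For instance
  ∂DF = F − D.
This gives a 9×27 integer matrix of rank 8; reducing to Smith normal form yields diagonal entries (1,1,1,1,1,1,1,1).

The boundary map ∂_2: C_2 → C_1 acts by ∂[p,q,r] = [q,r] − [p,r] + [p,q]. For instance
  ∂DGL = GL − DL + DG,
  ∂ABG = BG − AG + AB.
This gives a 27×18 integer matrix of rank 18; reducing to Smith normal form yields diagonal entries (1,1,1,1,1,1,1,1,1,1,1,1,1,1,1,1,1,2).

Reading off H_k = ker ∂_k / im ∂_{k+1}:

  H_0: rank C_0 − rank ∂_1 = 9 − 8 = 1, and the invariant factors of ∂_1 are all 1, so H_0 ≅ Z.
  H_1: rank ker ∂_1 − rank ∂_2 = (27 − 8) − 18 = 1, and ∂_2 has invariant factor 2 > 1, so H_1 ≅ Z ⊕ Z/2.
  H_2: rank ker ∂_2 − rank ∂_3 = (18 − 18) − 0 = 0, and there is no ∂_3, so H_2 ≅ 0.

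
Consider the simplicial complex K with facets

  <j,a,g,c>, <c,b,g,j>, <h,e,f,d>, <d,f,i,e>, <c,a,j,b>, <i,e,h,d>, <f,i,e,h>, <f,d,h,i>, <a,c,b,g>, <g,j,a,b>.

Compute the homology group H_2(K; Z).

Order the vertices as a < b < c < d < e < f < g < h < i < j. Listing each simplex with vertices in this order, K has dimension 3 with simplices:

  0-simplices (10): a, b, c, d, e, f, g, h, i, j
  1-simplices (20): ab, ac, ag, aj, bc, bg, bj, cg, cj, de, df, dh, di, ef, eh, ei, fh, fi, gj, hi
  2-simplices (20): abc, abg, abj, acg, acj, agj, bcg, bcj, bgj, cgj, def, deh, dei, dfh, dfi, dhi, efh, efi, ehi, fhi
  3-simplices (10): abcg, abcj, abgj, acgj, bcgj, defh, defi, dehi, dfhi, efhi

giving chain groups C_0 ≅ Z^10, C_1 ≅ Z^20, C_2 ≅ Z^20, C_3 ≅ Z^10.

The boundary map ∂_1: C_1 → C_0 maps an edge to its endpoints' difference, ∂[p,q] = q − p. For instance
  ∂ei = i − e.
The 10×20 boundary matrix has rank 8 and Smith normal form diag(1,1,1,1,1,1,1,1).

∂_2: C_2 → C_1 maps a triangle to the signed sum of its edges. For instance
  ∂dhi = hi − di + dh,
  ∂deh = eh − dh + de.
This gives a 20×20 integer matrix of rank 12; reducing to Smith normal form yields diagonal entries (1,1,1,1,1,1,1,1,1,1,1,1).

Boundary ∂_3: C_3 → C_2 sends each 3-simplex σ to the alternating sum Σ_i (−1)^i (σ with its i-th vertex removed). For instance
  ∂defi = efi − dfi + dei − def,
  ∂dfhi = fhi − dhi + dfi − dfh.
The resulting 20×10 matrix has rank 8, and its Smith normal form has invariant factors (1,1,1,1,1,1,1,1).

Reading off H_k = ker ∂_k / im ∂_{k+1}:

  H_2: rank ker ∂_2 − rank ∂_3 = (20 − 12) − 8 = 0, and the invariant factors of ∂_3 are all 1, so H_2 ≅ 0.

H_2 ≅ 0.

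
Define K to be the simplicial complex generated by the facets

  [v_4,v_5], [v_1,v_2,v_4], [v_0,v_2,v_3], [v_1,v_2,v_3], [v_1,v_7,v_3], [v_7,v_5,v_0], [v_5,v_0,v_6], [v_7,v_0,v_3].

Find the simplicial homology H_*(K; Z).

H_0 = Z,  H_1 = Z,  H_2 = 0.

Fix the vertex order v_0 < v_1 < v_2 < v_3 < v_4 < v_5 < v_6 < v_7 and write every simplex with vertices in increasing order. Then dim K = 2 and the simplices of K are:

  0-simplices (8): [v_0], [v_1], [v_2], [v_3], [v_4], [v_5], [v_6], [v_7]
  1-simplices (15): (15 of them)
  2-simplices (7): [v_0,v_2,v_3], [v_0,v_3,v_7], [v_0,v_5,v_6], [v_0,v_5,v_7], [v_1,v_2,v_3], [v_1,v_2,v_4], [v_1,v_3,v_7]

Hence C_0 ≅ Z^8, C_1 ≅ Z^15, C_2 ≅ Z^7.

The boundary map ∂_1: C_1 → C_0 sends each edge [p,q] (with p < q) to q − p. For instance
  ∂[v_0,v_7] = [v_7] − [v_0].
The 8×15 boundary matrix has rank 7 and Smith normal form diag(1,1,1,1,1,1,1).

Boundary ∂_2: C_2 → C_1 sends each 2-simplex [p,q,r] to [q,r] − [p,r] + [p,q]. For instance
  ∂[v_1,v_2,v_3] = [v_2,v_3] − [v_1,v_3] + [v_1,v_2],
  ∂[v_0,v_5,v_6] = [v_5,v_6] − [v_0,v_6] + [v_0,v_5].
The 15×7 boundary matrix has rank 7 and Smith normal form diag(1,1,1,1,1,1,1).

From H_k ≅ ker(∂_k) / im(∂_{k+1}) we obtain:

  H_0: rank C_0 − rank ∂_1 = 8 − 7 = 1, and the invariant factors of ∂_1 are all 1, so H_0 = Z.
  H_1: rank ker ∂_1 − rank ∂_2 = (15 − 7) − 7 = 1, and the invariant factors of ∂_2 are all 1, so H_1 = Z.
  H_2: rank ker ∂_2 − rank ∂_3 = (7 − 7) − 0 = 0, and there is no ∂_3, so H_2 = 0.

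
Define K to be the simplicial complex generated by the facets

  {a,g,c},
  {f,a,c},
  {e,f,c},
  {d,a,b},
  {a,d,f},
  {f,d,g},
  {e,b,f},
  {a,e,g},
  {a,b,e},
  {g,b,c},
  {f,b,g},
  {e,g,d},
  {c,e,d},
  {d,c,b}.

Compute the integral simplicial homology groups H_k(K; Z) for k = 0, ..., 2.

H_0 = Z,  H_1 = Z^2,  H_2 = Z.

Order the vertices as a < b < c < d < e < f < g. Listing each simplex with vertices in this order, K has dimension 2 with simplices:

  0-simplices (7): a, b, c, d, e, f, g
  1-simplices (21): ab, ac, ad, ae, af, ag, bc, bd, be, bf, bg, cd, ce, cf, cg, de, df, dg, ef, eg, fg
  2-simplices (14): abd, abe, acf, acg, adf, aeg, bcd, bcg, bef, bfg, cde, cef, deg, dfg

Hence C_0 ≅ Z^7, C_1 ≅ Z^21, C_2 ≅ Z^14.

∂_1: C_1 → C_0 sends each edge [p,q] (with p < q) to q − p.
The 7×21 boundary matrix has rank 6 and Smith normal form diag(1,1,1,1,1,1).

The boundary map ∂_2: C_2 → C_1 sends each 2-simplex [p,q,r] to [q,r] − [p,r] + [p,q]. For instance
  ∂abe = be − ae + ab,
  ∂abd = bd − ad + ab.
As a 21×14 matrix over Z this has rank 13, with invariant factors (1,1,1,1,1,1,1,1,1,1,1,1,1).

From H_k ≅ ker(∂_k) / im(∂_{k+1}) we obtain:

  H_0: rank C_0 − rank ∂_1 = 7 − 6 = 1, and the invariant factors of ∂_1 are all 1, so H_0 = Z.
  H_1: rank ker ∂_1 − rank ∂_2 = (21 − 6) − 13 = 2, and the invariant factors of ∂_2 are all 1, so H_1 = Z^2.
  H_2: rank ker ∂_2 − rank ∂_3 = (14 − 13) − 0 = 1, and there is no ∂_3, so H_2 = Z.

As a check, the Euler characteristic is 7 − 21 + 14 = 0, which agrees with 1 − 2 + 1 = 0.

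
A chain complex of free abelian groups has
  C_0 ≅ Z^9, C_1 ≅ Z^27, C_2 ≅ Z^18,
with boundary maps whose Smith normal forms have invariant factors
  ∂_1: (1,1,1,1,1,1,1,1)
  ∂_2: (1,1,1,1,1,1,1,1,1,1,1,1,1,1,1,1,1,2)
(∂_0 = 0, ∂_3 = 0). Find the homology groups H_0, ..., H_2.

H_0: b_0 = 9 − 0 − 8 = 1; torsion from ∂_1 factors > 1: none. So H_0 ≅ Z.
H_1: b_1 = 27 − 8 − 18 = 1; torsion from ∂_2 factors > 1: [2]. So H_1 ≅ Z ⊕ Z/2.
H_2: b_2 = 18 − 18 − 0 = 0; torsion from ∂_3 factors > 1: none. So H_2 ≅ 0.

H_0 ≅ Z,  H_1 ≅ Z ⊕ Z/2,  H_2 = 0.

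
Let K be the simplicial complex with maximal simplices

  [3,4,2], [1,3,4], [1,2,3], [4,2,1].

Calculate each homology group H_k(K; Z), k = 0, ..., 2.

Fix the vertex order 1 < 2 < 3 < 4 and write every simplex with vertices in increasing order. Then dim K = 2 and the simplices of K are:

  0-simplices (4): [1], [2], [3], [4]
  1-simplices (6): [1,2], [1,3], [1,4], [2,3], [2,4], [3,4]
  2-simplices (4): [1,2,3], [1,2,4], [1,3,4], [2,3,4]

Hence C_0 ≅ Z^4, C_1 ≅ Z^6, C_2 ≅ Z^4.

∂_1: C_1 → C_0 maps an edge to its endpoints' difference, ∂[p,q] = q − p. For instance
  ∂[1,3] = [3] − [1].
This gives a 4×6 integer matrix of rank 3; reducing to Smith normal form yields diagonal entries (1,1,1).

The boundary map ∂_2: C_2 → C_1 acts by ∂[p,q,r] = [q,r] − [p,r] + [p,q]. For instance
  ∂[1,2,4] = [2,4] − [1,4] + [1,2],
  ∂[1,2,3] = [2,3] − [1,3] + [1,2].
As a 6×4 matrix over Z this has rank 3, with invariant factors (1,1,1).

From H_k ≅ ker(∂_k) / im(∂_{k+1}) we obtain:

  H_0: rank C_0 − rank ∂_1 = 4 − 3 = 1, and the invariant factors of ∂_1 are all 1, so H_0 = Z.
  H_1: rank ker ∂_1 − rank ∂_2 = (6 − 3) − 3 = 0, and the invariant factors of ∂_2 are all 1, so H_1 = 0.
  H_2: rank ker ∂_2 − rank ∂_3 = (4 − 3) − 0 = 1, and there is no ∂_3, so H_2 = Z.

H_0 = Z,  H_1 = 0,  H_2 = Z.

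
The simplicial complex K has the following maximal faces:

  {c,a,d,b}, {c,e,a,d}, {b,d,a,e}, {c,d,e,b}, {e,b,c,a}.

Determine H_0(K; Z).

H_0 = Z.

Take the total order a < b < c < d < e on the vertex set. Then K (dimension 3) consists of the simplices:

  0-simplices (5): a, b, c, d, e
  1-simplices (10): ab, ac, ad, ae, bc, bd, be, cd, ce, de
  2-simplices (10): abc, abd, abe, acd, ace, ade, bcd, bce, bde, cde
  3-simplices (5): abcd, abce, abde, acde, bcde

so the chain groups are C_0 ≅ Z^5, C_1 ≅ Z^10, C_2 ≅ Z^10, C_3 ≅ Z^5.

∂_1: C_1 → C_0 sends each edge [p,q] (with p < q) to q − p.
The resulting 5×10 matrix has rank 4, and its Smith normal form has invariant factors (1,1,1,1).

The boundary map ∂_2: C_2 → C_1 sends each 2-simplex [p,q,r] to [q,r] − [p,r] + [p,q]. For instance
  ∂ace = ce − ae + ac,
  ∂cde = de − ce + cd.
As a 10×10 matrix over Z this has rank 6, with invariant factors (1,1,1,1,1,1).

The boundary map ∂_3: C_3 → C_2 sends each 3-simplex σ to the alternating sum Σ_i (−1)^i (σ with its i-th vertex removed). For instance
  ∂acde = cde − ade + ace − acd,
  ∂bcde = cde − bde + bce − bcd.
This gives a 10×5 integer matrix of rank 4; reducing to Smith normal form yields diagonal entries (1,1,1,1).

From H_k ≅ ker(∂_k) / im(∂_{k+1}) we obtain:

  H_0: rank C_0 − rank ∂_1 = 5 − 4 = 1, and the invariant factors of ∂_1 are all 1, so H_0 = Z.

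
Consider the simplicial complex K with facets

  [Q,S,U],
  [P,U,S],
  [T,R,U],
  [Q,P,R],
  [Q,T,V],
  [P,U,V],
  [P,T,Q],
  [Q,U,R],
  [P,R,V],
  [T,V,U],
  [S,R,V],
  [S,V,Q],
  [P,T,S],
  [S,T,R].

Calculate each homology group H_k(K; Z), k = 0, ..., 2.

H_0 ≅ Z,  H_1 ≅ Z^2,  H_2 ≅ Z.

K has 7 vertices, 21 edges, 14 triangles.
rank ∂_0 = 0, rank ∂_1 = 6 ⇒ b_0 = 7 − 0 − 6 = 1; all invariant factors of ∂_1 are 1 so no torsion. So H_0 = Z.
rank ∂_1 = 6, rank ∂_2 = 13 ⇒ b_1 = 21 − 6 − 13 = 2; all invariant factors of ∂_2 are 1 so no torsion. So H_1 = Z^2.
rank ∂_2 = 13, rank ∂_3 = 0 ⇒ b_2 = 14 − 13 − 0 = 1. So H_2 = Z.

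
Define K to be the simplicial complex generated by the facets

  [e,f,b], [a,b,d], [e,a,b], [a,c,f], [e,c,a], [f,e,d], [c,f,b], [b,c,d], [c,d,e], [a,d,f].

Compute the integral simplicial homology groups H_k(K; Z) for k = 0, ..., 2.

Order the vertices as a < b < c < d < e < f. Listing each simplex with vertices in this order, K has dimension 2 with simplices:

  0-simplices (6): a, b, c, d, e, f
  1-simplices (15): ab, ac, ad, ae, af, bc, bd, be, bf, cd, ce, cf, de, df, ef
  2-simplices (10): abd, abe, ace, acf, adf, bcd, bcf, bef, cde, def

Hence C_0 ≅ Z^6, C_1 ≅ Z^15, C_2 ≅ Z^10.

The boundary map ∂_1: C_1 → C_0 is given by ∂[p,q] = [q] − [p]. For instance
  ∂cd = d − c.
The 6×15 boundary matrix has rank 5 and Smith normal form diag(1,1,1,1,1).

∂_2: C_2 → C_1 sends each 2-simplex [p,q,r] to [q,r] − [p,r] + [p,q]. For instance
  ∂bef = ef − bf + be,
  ∂bcd = cd − bd + bc.
The 15×10 boundary matrix has rank 10 and Smith normal form diag(1,1,1,1,1,1,1,1,1,2).

Computing H_k = (kernel of ∂_k) / (image of ∂_{k+1}):

  H_0: rank C_0 − rank ∂_1 = 6 − 5 = 1, and the invariant factors of ∂_1 are all 1, so H_0 ≅ Z.
  H_1: rank ker ∂_1 − rank ∂_2 = (15 − 5) − 10 = 0, and ∂_2 has invariant factor 2 > 1, so H_1 ≅ Z_2.
  H_2: rank ker ∂_2 − rank ∂_3 = (10 − 10) − 0 = 0, and there is no ∂_3, so H_2 ≅ 0.

H_0 ≅ Z,  H_1 ≅ Z_2,  H_2 = 0.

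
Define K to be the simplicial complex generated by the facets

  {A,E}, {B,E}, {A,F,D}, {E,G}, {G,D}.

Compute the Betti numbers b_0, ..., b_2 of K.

b_0 = 1, b_1 = 1, b_2 = 0.

We work with the vertex ordering A < B < D < E < F < G. The simplices of K, each written with vertices in increasing order, are:

  0-simplices (6): A, B, D, E, F, G
  1-simplices (7): AD, AE, AF, BE, DF, DG, EG
  2-simplices (1): ADF

so the chain groups are C_0 ≅ Z^6, C_1 ≅ Z^7, C_2 ≅ Z^1.

Boundary ∂_1: C_1 → C_0 sends each edge [p,q] (with p < q) to q − p.
As a 6×7 matrix over Z this has rank 5, with invariant factors (1,1,1,1,1).

∂_2: C_2 → C_1 acts by ∂[p,q,r] = [q,r] − [p,r] + [p,q]. For instance
  ∂ADF = DF − AF + AD.
The 7×1 boundary matrix has rank 1 and Smith normal form diag(1).

Computing H_k = (kernel of ∂_k) / (image of ∂_{k+1}):

  H_0: rank C_0 − rank ∂_1 = 6 − 5 = 1, and the invariant factors of ∂_1 are all 1, so H_0 ≅ Z.
  H_1: rank ker ∂_1 − rank ∂_2 = (7 − 5) − 1 = 1, and the invariant factors of ∂_2 are all 1, so H_1 ≅ Z.
  H_2: rank ker ∂_2 − rank ∂_3 = (1 − 1) − 0 = 0, and there is no ∂_3, so H_2 ≅ 0.

As a check, the Euler characteristic is 6 − 7 + 1 = 0, which agrees with 1 − 1 + 0 = 0.

Hence the Betti numbers are b_0 = 1, b_1 = 1, b_2 = 0.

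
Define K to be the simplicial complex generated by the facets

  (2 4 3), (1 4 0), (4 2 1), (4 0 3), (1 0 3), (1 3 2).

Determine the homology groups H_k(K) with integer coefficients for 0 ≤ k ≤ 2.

H_0 ≅ Z,  H_1 = 0,  H_2 ≅ Z.

Fix the vertex order 0 < 1 < 2 < 3 < 4 and write every simplex with vertices in increasing order. Then dim K = 2 and the simplices of K are:

  0-simplices (5): [0], [1], [2], [3], [4]
  1-simplices (9): [0,1], [0,3], [0,4], [1,2], [1,3], [1,4], [2,3], [2,4], [3,4]
  2-simplices (6): [0,1,3], [0,1,4], [0,3,4], [1,2,3], [1,2,4], [2,3,4]

Hence C_0 ≅ Z^5, C_1 ≅ Z^9, C_2 ≅ Z^6.

∂_1: C_1 → C_0 maps an edge to its endpoints' difference, ∂[p,q] = q − p.
The 5×9 boundary matrix has rank 4 and Smith normal form diag(1,1,1,1).

The boundary map ∂_2: C_2 → C_1 acts by ∂[p,q,r] = [q,r] − [p,r] + [p,q]. For instance
  ∂[1,2,3] = [2,3] − [1,3] + [1,2],
  ∂[0,3,4] = [3,4] − [0,4] + [0,3].
The 9×6 boundary matrix has rank 5 and Smith normal form diag(1,1,1,1,1).

Now H_k = ker ∂_k / im ∂_{k+1}, so:

  H_0: rank C_0 − rank ∂_1 = 5 − 4 = 1, and the invariant factors of ∂_1 are all 1, so H_0 = Z.
  H_1: rank ker ∂_1 − rank ∂_2 = (9 − 4) − 5 = 0, and the invariant factors of ∂_2 are all 1, so H_1 = 0.
  H_2: rank ker ∂_2 − rank ∂_3 = (6 − 5) − 0 = 1, and there is no ∂_3, so H_2 = Z.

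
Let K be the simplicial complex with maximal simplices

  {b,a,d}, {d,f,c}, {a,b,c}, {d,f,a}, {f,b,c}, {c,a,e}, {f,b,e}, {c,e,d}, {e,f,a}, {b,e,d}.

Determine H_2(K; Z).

K has 6 vertices, 15 edges, 10 triangles.
rank ∂_2 = 10, rank ∂_3 = 0 ⇒ b_2 = 10 − 10 − 0 = 0. So H_2 = 0.

H_2 = 0.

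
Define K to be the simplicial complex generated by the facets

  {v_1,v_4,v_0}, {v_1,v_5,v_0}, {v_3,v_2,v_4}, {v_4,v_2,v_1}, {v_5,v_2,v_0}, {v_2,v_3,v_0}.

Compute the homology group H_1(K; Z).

Take the total order v_0 < v_1 < v_2 < v_3 < v_4 < v_5 on the vertex set. Then K (dimension 2) consists of the simplices:

  0-simplices (6): [v_0], [v_1], [v_2], [v_3], [v_4], [v_5]
  1-simplices (12): [v_0,v_1], [v_0,v_2], [v_0,v_3], [v_0,v_4], [v_0,v_5], [v_1,v_2], [v_1,v_4], [v_1,v_5], [v_2,v_3], [v_2,v_4], [v_2,v_5], [v_3,v_4]
  2-simplices (6): [v_0,v_1,v_4], [v_0,v_1,v_5], [v_0,v_2,v_3], [v_0,v_2,v_5], [v_1,v_2,v_4], [v_2,v_3,v_4]

Hence C_0 ≅ Z^6, C_1 ≅ Z^12, C_2 ≅ Z^6.

The boundary map ∂_1: C_1 → C_0 is given by ∂[p,q] = [q] − [p]. For instance
  ∂[v_0,v_2] = [v_2] − [v_0].
As a 6×12 matrix over Z this has rank 5, with invariant factors (1,1,1,1,1).

∂_2: C_2 → C_1 sends each 2-simplex [p,q,r] to [q,r] − [p,r] + [p,q]. For instance
  ∂[v_0,v_2,v_5] = [v_2,v_5] − [v_0,v_5] + [v_0,v_2],
  ∂[v_0,v_1,v_5] = [v_1,v_5] − [v_0,v_5] + [v_0,v_1].
The 12×6 boundary matrix has rank 6 and Smith normal form diag(1,1,1,1,1,1).

Now H_k = ker ∂_k / im ∂_{k+1}, so:

  H_1: rank ker ∂_1 − rank ∂_2 = (12 − 5) − 6 = 1, and the invariant factors of ∂_2 are all 1, so H_1 = Z.

H_1 = Z.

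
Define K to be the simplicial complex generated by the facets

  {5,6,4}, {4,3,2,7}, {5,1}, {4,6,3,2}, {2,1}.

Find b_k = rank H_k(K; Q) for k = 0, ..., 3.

Order the vertices as 1 < 2 < 3 < 4 < 5 < 6 < 7. Listing each simplex with vertices in this order, K has dimension 3 with simplices:

  0-simplices (7): [1], [2], [3], [4], [5], [6], [7]
  1-simplices (13): [1,2], [1,5], [2,3], [2,4], [2,6], [2,7], [3,4], [3,6], [3,7], [4,5], [4,6], [4,7], [5,6]
  2-simplices (8): [2,3,4], [2,3,6], [2,3,7], [2,4,6], [2,4,7], [3,4,6], [3,4,7], [4,5,6]
  3-simplices (2): [2,3,4,6], [2,3,4,7]

giving chain groups C_0 ≅ Z^7, C_1 ≅ Z^13, C_2 ≅ Z^8, C_3 ≅ Z^2.

Boundary ∂_1: C_1 → C_0 is given by ∂[p,q] = [q] − [p]. For instance
  ∂[4,5] = [5] − [4].
The 7×13 boundary matrix has rank 6 and Smith normal form diag(1,1,1,1,1,1).

The boundary map ∂_2: C_2 → C_1 acts by ∂[p,q,r] = [q,r] − [p,r] + [p,q]. For instance
  ∂[3,4,7] = [4,7] − [3,7] + [3,4],
  ∂[2,3,7] = [3,7] − [2,7] + [2,3].
The 13×8 boundary matrix has rank 6 and Smith normal form diag(1,1,1,1,1,1).

Boundary ∂_3: C_3 → C_2 sends each 3-simplex σ to the alternating sum Σ_i (−1)^i (σ with its i-th vertex removed). For instance
  ∂[2,3,4,7] = [3,4,7] − [2,4,7] + [2,3,7] − [2,3,4],
  ∂[2,3,4,6] = [3,4,6] − [2,4,6] + [2,3,6] − [2,3,4].
As a 8×2 matrix over Z this has rank 2, with invariant factors (1,1).

Now H_k = ker ∂_k / im ∂_{k+1}, so:

  H_0: rank C_0 − rank ∂_1 = 7 − 6 = 1, and the invariant factors of ∂_1 are all 1, so H_0 = Z.
  H_1: rank ker ∂_1 − rank ∂_2 = (13 − 6) − 6 = 1, and the invariant factors of ∂_2 are all 1, so H_1 = Z.
  H_2: rank ker ∂_2 − rank ∂_3 = (8 − 6) − 2 = 0, and the invariant factors of ∂_3 are all 1, so H_2 = 0.
  H_3: rank ker ∂_3 − rank ∂_4 = (2 − 2) − 0 = 0, and there is no ∂_4, so H_3 = 0.

As a check, the Euler characteristic is 7 − 13 + 8 − 2 = 0, which agrees with 1 − 1 + 0 − 0 = 0.

Hence the Betti numbers are b_0 = 1, b_1 = 1, b_2 = 0, b_3 = 0.

b_0 = 1, b_1 = 1, b_2 = 0, b_3 = 0.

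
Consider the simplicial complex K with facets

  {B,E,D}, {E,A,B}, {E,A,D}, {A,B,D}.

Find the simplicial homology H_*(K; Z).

H_0 ≅ Z,  H_1 = 0,  H_2 ≅ Z.

We work with the vertex ordering A < B < D < E. The simplices of K, each written with vertices in increasing order, are:

  0-simplices (4): A, B, D, E
  1-simplices (6): AB, AD, AE, BD, BE, DE
  2-simplices (4): ABD, ABE, ADE, BDE

Hence C_0 ≅ Z^4, C_1 ≅ Z^6, C_2 ≅ Z^4.

∂_1: C_1 → C_0 sends each edge [p,q] (with p < q) to q − p.
This gives a 4×6 integer matrix of rank 3; reducing to Smith normal form yields diagonal entries (1,1,1).

Boundary ∂_2: C_2 → C_1 sends each 2-simplex [p,q,r] to [q,r] − [p,r] + [p,q]. For instance
  ∂ADE = DE − AE + AD,
  ∂ABD = BD − AD + AB.
The 6×4 boundary matrix has rank 3 and Smith normal form diag(1,1,1).

From H_k ≅ ker(∂_k) / im(∂_{k+1}) we obtain:

  H_0: rank C_0 − rank ∂_1 = 4 − 3 = 1, and the invariant factors of ∂_1 are all 1, so H_0 ≅ Z.
  H_1: rank ker ∂_1 − rank ∂_2 = (6 − 3) − 3 = 0, and the invariant factors of ∂_2 are all 1, so H_1 ≅ 0.
  H_2: rank ker ∂_2 − rank ∂_3 = (4 − 3) − 0 = 1, and there is no ∂_3, so H_2 ≅ Z.

As a check, the Euler characteristic is 4 − 6 + 4 = 2, which agrees with 1 − 0 + 1 = 2.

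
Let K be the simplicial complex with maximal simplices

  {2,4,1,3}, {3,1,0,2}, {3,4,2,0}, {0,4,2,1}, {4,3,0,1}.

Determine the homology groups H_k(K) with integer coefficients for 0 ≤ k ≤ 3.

Order the vertices as 0 < 1 < 2 < 3 < 4. Listing each simplex with vertices in this order, K has dimension 3 with simplices:

  0-simplices (5): [0], [1], [2], [3], [4]
  1-simplices (10): [0,1], [0,2], [0,3], [0,4], [1,2], [1,3], [1,4], [2,3], [2,4], [3,4]
  2-simplices (10): [0,1,2], [0,1,3], [0,1,4], [0,2,3], [0,2,4], [0,3,4], [1,2,3], [1,2,4], [1,3,4], [2,3,4]
  3-simplices (5): [0,1,2,3], [0,1,2,4], [0,1,3,4], [0,2,3,4], [1,2,3,4]

Hence C_0 ≅ Z^5, C_1 ≅ Z^10, C_2 ≅ Z^10, C_3 ≅ Z^5.

Boundary ∂_1: C_1 → C_0 is given by ∂[p,q] = [q] − [p]. For instance
  ∂[3,4] = [4] − [3].
This gives a 5×10 integer matrix of rank 4; reducing to Smith normal form yields diagonal entries (1,1,1,1).

∂_2: C_2 → C_1 maps a triangle to the signed sum of its edges. For instance
  ∂[0,2,3] = [2,3] − [0,3] + [0,2],
  ∂[2,3,4] = [3,4] − [2,4] + [2,3].
This gives a 10×10 integer matrix of rank 6; reducing to Smith normal form yields diagonal entries (1,1,1,1,1,1).

Boundary ∂_3: C_3 → C_2 sends each 3-simplex σ to the alternating sum Σ_i (−1)^i (σ with its i-th vertex removed). For instance
  ∂[0,2,3,4] = [2,3,4] − [0,3,4] + [0,2,4] − [0,2,3],
  ∂[0,1,3,4] = [1,3,4] − [0,3,4] + [0,1,4] − [0,1,3].
The 10×5 boundary matrix has rank 4 and Smith normal form diag(1,1,1,1).

Reading off H_k = ker ∂_k / im ∂_{k+1}:

  H_0: rank C_0 − rank ∂_1 = 5 − 4 = 1, and the invariant factors of ∂_1 are all 1, so H_0 ≅ Z.
  H_1: rank ker ∂_1 − rank ∂_2 = (10 − 4) − 6 = 0, and the invariant factors of ∂_2 are all 1, so H_1 ≅ 0.
  H_2: rank ker ∂_2 − rank ∂_3 = (10 − 6) − 4 = 0, and the invariant factors of ∂_3 are all 1, so H_2 ≅ 0.
  H_3: rank ker ∂_3 − rank ∂_4 = (5 − 4) − 0 = 1, and there is no ∂_4, so H_3 ≅ Z.

As a check, the Euler characteristic is 5 − 10 + 10 − 5 = 0, which agrees with 1 − 0 + 0 − 1 = 0.

H_0 ≅ Z,  H_1 = 0,  H_2 = 0,  H_3 ≅ Z.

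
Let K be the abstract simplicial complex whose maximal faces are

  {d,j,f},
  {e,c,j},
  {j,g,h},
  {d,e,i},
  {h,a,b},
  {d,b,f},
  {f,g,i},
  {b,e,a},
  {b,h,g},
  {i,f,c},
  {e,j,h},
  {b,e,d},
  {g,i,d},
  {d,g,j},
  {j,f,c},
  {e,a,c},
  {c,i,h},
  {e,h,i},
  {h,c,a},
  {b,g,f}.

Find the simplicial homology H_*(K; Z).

H_0 ≅ Z,  H_1 ≅ Z ⊕ Z/2,  H_2 = 0.

We work with the vertex ordering a < b < c < d < e < f < g < h < i < j. The simplices of K, each written with vertices in increasing order, are:

  0-simplices (10): a, b, c, d, e, f, g, h, i, j
  1-simplices (30): ab, ac, ae, ah, bd, be, bf, bg, bh, ce, cf, ch, ci, cj, de, df, dg, di, dj, eh, ei, ej, fg, fi, fj, gh, gi, gj, hi, hj
  2-simplices (20): abe, abh, ace, ach, bde, bdf, bfg, bgh, cej, cfi, cfj, chi, dei, dfj, dgi, dgj, ehi, ehj, fgi, ghj

Hence C_0 ≅ Z^10, C_1 ≅ Z^30, C_2 ≅ Z^20.

∂_1: C_1 → C_0 maps an edge to its endpoints' difference, ∂[p,q] = q − p. For instance
  ∂bh = h − b.
This gives a 10×30 integer matrix of rank 9; reducing to Smith normal form yields diagonal entries (1,1,1,1,1,1,1,1,1).

∂_2: C_2 → C_1 maps a triangle to the signed sum of its edges. For instance
  ∂cfi = fi − ci + cf,
  ∂bde = de − be + bd.
As a 30×20 matrix over Z this has rank 20, with invariant factors (1,1,1,1,1,1,1,1,1,1,1,1,1,1,1,1,1,1,1,2).

Reading off H_k = ker ∂_k / im ∂_{k+1}:

  H_0: rank C_0 − rank ∂_1 = 10 − 9 = 1, and the invariant factors of ∂_1 are all 1, so H_0 ≅ Z.
  H_1: rank ker ∂_1 − rank ∂_2 = (30 − 9) − 20 = 1, and ∂_2 has invariant factor 2 > 1, so H_1 ≅ Z ⊕ Z/2.
  H_2: rank ker ∂_2 − rank ∂_3 = (20 − 20) − 0 = 0, and there is no ∂_3, so H_2 ≅ 0.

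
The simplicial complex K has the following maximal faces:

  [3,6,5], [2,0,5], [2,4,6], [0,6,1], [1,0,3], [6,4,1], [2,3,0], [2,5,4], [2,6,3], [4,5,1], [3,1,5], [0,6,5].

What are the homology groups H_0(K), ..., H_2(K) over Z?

Take the total order 0 < 1 < 2 < 3 < 4 < 5 < 6 on the vertex set. Then K (dimension 2) consists of the simplices:

  0-simplices (7): [0], [1], [2], [3], [4], [5], [6]
  1-simplices (18): [0,1], [0,2], [0,3], [0,5], [0,6], [1,3], [1,4], [1,5], [1,6], [2,3], [2,4], [2,5], [2,6], [3,5], [3,6], [4,5], [4,6], [5,6]
  2-simplices (12): [0,1,3], [0,1,6], [0,2,3], [0,2,5], [0,5,6], [1,3,5], [1,4,5], [1,4,6], [2,3,6], [2,4,5], [2,4,6], [3,5,6]

Hence C_0 ≅ Z^7, C_1 ≅ Z^18, C_2 ≅ Z^12.

Boundary ∂_1: C_1 → C_0 maps an edge to its endpoints' difference, ∂[p,q] = q − p. For instance
  ∂[0,6] = [6] − [0].
The 7×18 boundary matrix has rank 6 and Smith normal form diag(1,1,1,1,1,1).

The boundary map ∂_2: C_2 → C_1 sends each 2-simplex [p,q,r] to [q,r] − [p,r] + [p,q]. For instance
  ∂[0,2,5] = [2,5] − [0,5] + [0,2],
  ∂[0,1,6] = [1,6] − [0,6] + [0,1].
The 18×12 boundary matrix has rank 12 and Smith normal form diag(1,1,1,1,1,1,1,1,1,1,1,2).

From H_k ≅ ker(∂_k) / im(∂_{k+1}) we obtain:

  H_0: rank C_0 − rank ∂_1 = 7 − 6 = 1, and the invariant factors of ∂_1 are all 1, so H_0 = Z.
  H_1: rank ker ∂_1 − rank ∂_2 = (18 − 6) − 12 = 0, and ∂_2 has invariant factor 2 > 1, so H_1 = Z/2.
  H_2: rank ker ∂_2 − rank ∂_3 = (12 − 12) − 0 = 0, and there is no ∂_3, so H_2 = 0.

H_0 = Z,  H_1 = Z/2,  H_2 = 0.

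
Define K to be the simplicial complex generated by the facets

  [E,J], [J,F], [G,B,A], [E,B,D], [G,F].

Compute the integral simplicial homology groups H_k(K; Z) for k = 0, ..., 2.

Fix the vertex order A < B < D < E < F < G < J and write every simplex with vertices in increasing order. Then dim K = 2 and the simplices of K are:

  0-simplices (7): A, B, D, E, F, G, J
  1-simplices (9): AB, AG, BD, BE, BG, DE, EJ, FG, FJ
  2-simplices (2): ABG, BDE

so the chain groups are C_0 ≅ Z^7, C_1 ≅ Z^9, C_2 ≅ Z^2.

∂_1: C_1 → C_0 maps an edge to its endpoints' difference, ∂[p,q] = q − p. For instance
  ∂DE = E − D.
As a 7×9 matrix over Z this has rank 6, with invariant factors (1,1,1,1,1,1).

Boundary ∂_2: C_2 → C_1 maps a triangle to the signed sum of its edges. For instance
  ∂BDE = DE − BE + BD,
  ∂ABG = BG − AG + AB.
The resulting 9×2 matrix has rank 2, and its Smith normal form has invariant factors (1,1).

From H_k ≅ ker(∂_k) / im(∂_{k+1}) we obtain:

  H_0: rank C_0 − rank ∂_1 = 7 − 6 = 1, and the invariant factors of ∂_1 are all 1, so H_0 = Z.
  H_1: rank ker ∂_1 − rank ∂_2 = (9 − 6) − 2 = 1, and the invariant factors of ∂_2 are all 1, so H_1 = Z.
  H_2: rank ker ∂_2 − rank ∂_3 = (2 − 2) − 0 = 0, and there is no ∂_3, so H_2 = 0.

H_0 = Z,  H_1 = Z,  H_2 = 0.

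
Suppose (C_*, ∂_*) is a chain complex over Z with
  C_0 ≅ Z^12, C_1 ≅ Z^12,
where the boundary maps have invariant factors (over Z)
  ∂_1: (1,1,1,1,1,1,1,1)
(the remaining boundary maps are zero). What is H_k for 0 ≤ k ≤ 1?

H_0 ≅ Z^4,  H_1 ≅ Z^4.

H_0: b_0 = 12 − 0 − 8 = 4; torsion from ∂_1 factors > 1: none. So H_0 ≅ Z^4.
H_1: b_1 = 12 − 8 − 0 = 4; torsion from ∂_2 factors > 1: none. So H_1 ≅ Z^4.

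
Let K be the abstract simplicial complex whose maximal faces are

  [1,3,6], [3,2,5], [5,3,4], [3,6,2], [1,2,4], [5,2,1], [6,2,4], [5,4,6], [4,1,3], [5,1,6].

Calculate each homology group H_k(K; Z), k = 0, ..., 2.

H_0 ≅ Z,  H_1 ≅ Z_2,  H_2 = 0.

Fix the vertex order 1 < 2 < 3 < 4 < 5 < 6 and write every simplex with vertices in increasing order. Then dim K = 2 and the simplices of K are:

  0-simplices (6): [1], [2], [3], [4], [5], [6]
  1-simplices (15): [1,2], [1,3], [1,4], [1,5], [1,6], [2,3], [2,4], [2,5], [2,6], [3,4], [3,5], [3,6], [4,5], [4,6], [5,6]
  2-simplices (10): [1,2,4], [1,2,5], [1,3,4], [1,3,6], [1,5,6], [2,3,5], [2,3,6], [2,4,6], [3,4,5], [4,5,6]

Hence C_0 ≅ Z^6, C_1 ≅ Z^15, C_2 ≅ Z^10.

∂_1: C_1 → C_0 sends each edge [p,q] (with p < q) to q − p. For instance
  ∂[4,5] = [5] − [4].
The 6×15 boundary matrix has rank 5 and Smith normal form diag(1,1,1,1,1).

Boundary ∂_2: C_2 → C_1 sends each 2-simplex [p,q,r] to [q,r] − [p,r] + [p,q]. For instance
  ∂[4,5,6] = [5,6] − [4,6] + [4,5],
  ∂[1,2,5] = [2,5] − [1,5] + [1,2].
This gives a 15×10 integer matrix of rank 10; reducing to Smith normal form yields diagonal entries (1,1,1,1,1,1,1,1,1,2).

From H_k ≅ ker(∂_k) / im(∂_{k+1}) we obtain:

  H_0: rank C_0 − rank ∂_1 = 6 − 5 = 1, and the invariant factors of ∂_1 are all 1, so H_0 ≅ Z.
  H_1: rank ker ∂_1 − rank ∂_2 = (15 − 5) − 10 = 0, and ∂_2 has invariant factor 2 > 1, so H_1 ≅ Z_2.
  H_2: rank ker ∂_2 − rank ∂_3 = (10 − 10) − 0 = 0, and there is no ∂_3, so H_2 ≅ 0.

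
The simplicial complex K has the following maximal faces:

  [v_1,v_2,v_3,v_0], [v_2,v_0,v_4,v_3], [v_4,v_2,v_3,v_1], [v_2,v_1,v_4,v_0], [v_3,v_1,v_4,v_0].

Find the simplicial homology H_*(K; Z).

Order the vertices as v_0 < v_1 < v_2 < v_3 < v_4. Listing each simplex with vertices in this order, K has dimension 3 with simplices:

  0-simplices (5): [v_0], [v_1], [v_2], [v_3], [v_4]
  1-simplices (10): [v_0,v_1], [v_0,v_2], [v_0,v_3], [v_0,v_4], [v_1,v_2], [v_1,v_3], [v_1,v_4], [v_2,v_3], [v_2,v_4], [v_3,v_4]
  2-simplices (10): [v_0,v_1,v_2], [v_0,v_1,v_3], [v_0,v_1,v_4], [v_0,v_2,v_3], [v_0,v_2,v_4], [v_0,v_3,v_4], [v_1,v_2,v_3], [v_1,v_2,v_4], [v_1,v_3,v_4], [v_2,v_3,v_4]
  3-simplices (5): [v_0,v_1,v_2,v_3], [v_0,v_1,v_2,v_4], [v_0,v_1,v_3,v_4], [v_0,v_2,v_3,v_4], [v_1,v_2,v_3,v_4]

Hence C_0 ≅ Z^5, C_1 ≅ Z^10, C_2 ≅ Z^10, C_3 ≅ Z^5.

∂_1: C_1 → C_0 is given by ∂[p,q] = [q] − [p]. For instance
  ∂[v_1,v_2] = [v_2] − [v_1].
The resulting 5×10 matrix has rank 4, and its Smith normal form has invariant factors (1,1,1,1).

∂_2: C_2 → C_1 sends each 2-simplex [p,q,r] to [q,r] − [p,r] + [p,q]. For instance
  ∂[v_1,v_3,v_4] = [v_3,v_4] − [v_1,v_4] + [v_1,v_3],
  ∂[v_1,v_2,v_3] = [v_2,v_3] − [v_1,v_3] + [v_1,v_2].
The resulting 10×10 matrix has rank 6, and its Smith normal form has invariant factors (1,1,1,1,1,1).

∂_3: C_3 → C_2 sends each 3-simplex σ to the alternating sum Σ_i (−1)^i (σ with its i-th vertex removed). For instance
  ∂[v_0,v_2,v_3,v_4] = [v_2,v_3,v_4] − [v_0,v_3,v_4] + [v_0,v_2,v_4] − [v_0,v_2,v_3],
  ∂[v_1,v_2,v_3,v_4] = [v_2,v_3,v_4] − [v_1,v_3,v_4] + [v_1,v_2,v_4] − [v_1,v_2,v_3].
The 10×5 boundary matrix has rank 4 and Smith normal form diag(1,1,1,1).

Computing H_k = (kernel of ∂_k) / (image of ∂_{k+1}):

  H_0: rank C_0 − rank ∂_1 = 5 − 4 = 1, and the invariant factors of ∂_1 are all 1, so H_0 ≅ Z.
  H_1: rank ker ∂_1 − rank ∂_2 = (10 − 4) − 6 = 0, and the invariant factors of ∂_2 are all 1, so H_1 ≅ 0.
  H_2: rank ker ∂_2 − rank ∂_3 = (10 − 6) − 4 = 0, and the invariant factors of ∂_3 are all 1, so H_2 ≅ 0.
  H_3: rank ker ∂_3 − rank ∂_4 = (5 − 4) − 0 = 1, and there is no ∂_4, so H_3 ≅ Z.

(K is a triangulation of the 3-sphere S^3.)

H_0 ≅ Z,  H_1 = 0,  H_2 = 0,  H_3 ≅ Z.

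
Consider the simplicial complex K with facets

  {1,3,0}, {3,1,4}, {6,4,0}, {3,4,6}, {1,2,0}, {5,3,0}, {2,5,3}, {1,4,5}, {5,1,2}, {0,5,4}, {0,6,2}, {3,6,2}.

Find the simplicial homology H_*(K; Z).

Order the vertices as 0 < 1 < 2 < 3 < 4 < 5 < 6. Listing each simplex with vertices in this order, K has dimension 2 with simplices:

  0-simplices (7): [0], [1], [2], [3], [4], [5], [6]
  1-simplices (18): [0,1], [0,2], [0,3], [0,4], [0,5], [0,6], [1,2], [1,3], [1,4], [1,5], [2,3], [2,5], [2,6], [3,4], [3,5], [3,6], [4,5], [4,6]
  2-simplices (12): [0,1,2], [0,1,3], [0,2,6], [0,3,5], [0,4,5], [0,4,6], [1,2,5], [1,3,4], [1,4,5], [2,3,5], [2,3,6], [3,4,6]

Hence C_0 ≅ Z^7, C_1 ≅ Z^18, C_2 ≅ Z^12.

Boundary ∂_1: C_1 → C_0 is given by ∂[p,q] = [q] − [p]. For instance
  ∂[0,6] = [6] − [0].
The 7×18 boundary matrix has rank 6 and Smith normal form diag(1,1,1,1,1,1).

Boundary ∂_2: C_2 → C_1 maps a triangle to the signed sum of its edges. For instance
  ∂[0,2,6] = [2,6] − [0,6] + [0,2],
  ∂[0,3,5] = [3,5] − [0,5] + [0,3].
As a 18×12 matrix over Z this has rank 12, with invariant factors (1,1,1,1,1,1,1,1,1,1,1,2).

Now H_k = ker ∂_k / im ∂_{k+1}, so:

  H_0: rank C_0 − rank ∂_1 = 7 − 6 = 1, and the invariant factors of ∂_1 are all 1, so H_0 = Z.
  H_1: rank ker ∂_1 − rank ∂_2 = (18 − 6) − 12 = 0, and ∂_2 has invariant factor 2 > 1, so H_1 = Z/2Z.
  H_2: rank ker ∂_2 − rank ∂_3 = (12 − 12) − 0 = 0, and there is no ∂_3, so H_2 = 0.

As a check, the Euler characteristic is 7 − 18 + 12 = 1, which agrees with 1 − 0 + 0 = 1.
(K is a triangulation of the real projective plane RP^2.)

H_0 = Z,  H_1 = Z/2Z,  H_2 = 0.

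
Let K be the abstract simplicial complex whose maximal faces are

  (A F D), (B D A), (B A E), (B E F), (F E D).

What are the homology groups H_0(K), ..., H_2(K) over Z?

Fix the vertex order A < B < D < E < F and write every simplex with vertices in increasing order. Then dim K = 2 and the simplices of K are:

  0-simplices (5): A, B, D, E, F
  1-simplices (10): AB, AD, AE, AF, BD, BE, BF, DE, DF, EF
  2-simplices (5): ABD, ABE, ADF, BEF, DEF

Hence C_0 ≅ Z^5, C_1 ≅ Z^10, C_2 ≅ Z^5.

The boundary map ∂_1: C_1 → C_0 sends each edge [p,q] (with p < q) to q − p.
This gives a 5×10 integer matrix of rank 4; reducing to Smith normal form yields diagonal entries (1,1,1,1).

∂_2: C_2 → C_1 acts by ∂[p,q,r] = [q,r] − [p,r] + [p,q]. For instance
  ∂ABE = BE − AE + AB,
  ∂BEF = EF − BF + BE.
This gives a 10×5 integer matrix of rank 5; reducing to Smith normal form yields diagonal entries (1,1,1,1,1).

From H_k ≅ ker(∂_k) / im(∂_{k+1}) we obtain:

  H_0: rank C_0 − rank ∂_1 = 5 − 4 = 1, and the invariant factors of ∂_1 are all 1, so H_0 ≅ Z.
  H_1: rank ker ∂_1 − rank ∂_2 = (10 − 4) − 5 = 1, and the invariant factors of ∂_2 are all 1, so H_1 ≅ Z.
  H_2: rank ker ∂_2 − rank ∂_3 = (5 − 5) − 0 = 0, and there is no ∂_3, so H_2 ≅ 0.

As a check, the Euler characteristic is 5 − 10 + 5 = 0, which agrees with 1 − 1 + 0 = 0.

H_0 = Z,  H_1 = Z,  H_2 = 0.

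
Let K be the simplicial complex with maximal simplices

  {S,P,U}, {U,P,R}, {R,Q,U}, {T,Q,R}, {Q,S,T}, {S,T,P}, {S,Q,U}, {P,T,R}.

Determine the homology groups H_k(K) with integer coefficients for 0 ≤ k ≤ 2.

H_0 = Z,  H_1 = 0,  H_2 = Z.

Take the total order P < Q < R < S < T < U on the vertex set. Then K (dimension 2) consists of the simplices:

  0-simplices (6): P, Q, R, S, T, U
  1-simplices (12): PR, PS, PT, PU, QR, QS, QT, QU, RT, RU, ST, SU
  2-simplices (8): PRT, PRU, PST, PSU, QRT, QRU, QST, QSU

Hence C_0 ≅ Z^6, C_1 ≅ Z^12, C_2 ≅ Z^8.

Boundary ∂_1: C_1 → C_0 maps an edge to its endpoints' difference, ∂[p,q] = q − p.
As a 6×12 matrix over Z this has rank 5, with invariant factors (1,1,1,1,1).

Boundary ∂_2: C_2 → C_1 maps a triangle to the signed sum of its edges. For instance
  ∂PSU = SU − PU + PS,
  ∂QSU = SU − QU + QS.
The resulting 12×8 matrix has rank 7, and its Smith normal form has invariant factors (1,1,1,1,1,1,1).

Reading off H_k = ker ∂_k / im ∂_{k+1}:

  H_0: rank C_0 − rank ∂_1 = 6 − 5 = 1, and the invariant factors of ∂_1 are all 1, so H_0 ≅ Z.
  H_1: rank ker ∂_1 − rank ∂_2 = (12 − 5) − 7 = 0, and the invariant factors of ∂_2 are all 1, so H_1 ≅ 0.
  H_2: rank ker ∂_2 − rank ∂_3 = (8 − 7) − 0 = 1, and there is no ∂_3, so H_2 ≅ Z.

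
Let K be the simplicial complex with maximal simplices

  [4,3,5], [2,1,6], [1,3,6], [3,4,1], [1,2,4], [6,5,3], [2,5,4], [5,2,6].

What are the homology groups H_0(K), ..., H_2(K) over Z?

H_0 = Z,  H_1 = 0,  H_2 = Z.

We work with the vertex ordering 1 < 2 < 3 < 4 < 5 < 6. The simplices of K, each written with vertices in increasing order, are:

  0-simplices (6): [1], [2], [3], [4], [5], [6]
  1-simplices (12): [1,2], [1,3], [1,4], [1,6], [2,4], [2,5], [2,6], [3,4], [3,5], [3,6], [4,5], [5,6]
  2-simplices (8): [1,2,4], [1,2,6], [1,3,4], [1,3,6], [2,4,5], [2,5,6], [3,4,5], [3,5,6]

Hence C_0 ≅ Z^6, C_1 ≅ Z^12, C_2 ≅ Z^8.

∂_1: C_1 → C_0 maps an edge to its endpoints' difference, ∂[p,q] = q − p. For instance
  ∂[1,6] = [6] − [1].
The resulting 6×12 matrix has rank 5, and its Smith normal form has invariant factors (1,1,1,1,1).

∂_2: C_2 → C_1 maps a triangle to the signed sum of its edges. For instance
  ∂[1,3,6] = [3,6] − [1,6] + [1,3],
  ∂[3,5,6] = [5,6] − [3,6] + [3,5].
This gives a 12×8 integer matrix of rank 7; reducing to Smith normal form yields diagonal entries (1,1,1,1,1,1,1).

Computing H_k = (kernel of ∂_k) / (image of ∂_{k+1}):

  H_0: rank C_0 − rank ∂_1 = 6 − 5 = 1, and the invariant factors of ∂_1 are all 1, so H_0 ≅ Z.
  H_1: rank ker ∂_1 − rank ∂_2 = (12 − 5) − 7 = 0, and the invariant factors of ∂_2 are all 1, so H_1 ≅ 0.
  H_2: rank ker ∂_2 − rank ∂_3 = (8 − 7) − 0 = 1, and there is no ∂_3, so H_2 ≅ Z.

As a check, the Euler characteristic is 6 − 12 + 8 = 2, which agrees with 1 − 0 + 1 = 2.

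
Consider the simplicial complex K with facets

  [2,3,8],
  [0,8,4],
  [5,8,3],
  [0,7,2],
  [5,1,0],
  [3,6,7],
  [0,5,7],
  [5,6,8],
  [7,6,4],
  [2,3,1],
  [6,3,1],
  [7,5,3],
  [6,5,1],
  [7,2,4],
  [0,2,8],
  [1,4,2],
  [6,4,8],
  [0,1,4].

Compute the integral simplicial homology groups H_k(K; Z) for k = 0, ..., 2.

We work with the vertex ordering 0 < 1 < 2 < 3 < 4 < 5 < 6 < 7 < 8. The simplices of K, each written with vertices in increasing order, are:

  0-simplices (9): [0], [1], [2], [3], [4], [5], [6], [7], [8]
  1-simplices (27): (27 of them)
  2-simplices (18): [0,1,4], [0,1,5], [0,2,7], [0,2,8], [0,4,8], [0,5,7], [1,2,3], [1,2,4], [1,3,6], [1,5,6], [2,3,8], [2,4,7], [3,5,7], [3,5,8], [3,6,7], [4,6,7], [4,6,8], [5,6,8]

Hence C_0 ≅ Z^9, C_1 ≅ Z^27, C_2 ≅ Z^18.

Boundary ∂_1: C_1 → C_0 sends each edge [p,q] (with p < q) to q − p. For instance
  ∂[0,2] = [2] − [0].
The 9×27 boundary matrix has rank 8 and Smith normal form diag(1,1,1,1,1,1,1,1).

The boundary map ∂_2: C_2 → C_1 maps a triangle to the signed sum of its edges. For instance
  ∂[3,5,8] = [5,8] − [3,8] + [3,5],
  ∂[1,5,6] = [5,6] − [1,6] + [1,5].
This gives a 27×18 integer matrix of rank 18; reducing to Smith normal form yields diagonal entries (1,1,1,1,1,1,1,1,1,1,1,1,1,1,1,1,1,2).

Now H_k = ker ∂_k / im ∂_{k+1}, so:

  H_0: rank C_0 − rank ∂_1 = 9 − 8 = 1, and the invariant factors of ∂_1 are all 1, so H_0 = Z.
  H_1: rank ker ∂_1 − rank ∂_2 = (27 − 8) − 18 = 1, and ∂_2 has invariant factor 2 > 1, so H_1 = Z ⊕ Z/2Z.
  H_2: rank ker ∂_2 − rank ∂_3 = (18 − 18) − 0 = 0, and there is no ∂_3, so H_2 = 0.

H_0 = Z,  H_1 = Z ⊕ Z/2Z,  H_2 = 0.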